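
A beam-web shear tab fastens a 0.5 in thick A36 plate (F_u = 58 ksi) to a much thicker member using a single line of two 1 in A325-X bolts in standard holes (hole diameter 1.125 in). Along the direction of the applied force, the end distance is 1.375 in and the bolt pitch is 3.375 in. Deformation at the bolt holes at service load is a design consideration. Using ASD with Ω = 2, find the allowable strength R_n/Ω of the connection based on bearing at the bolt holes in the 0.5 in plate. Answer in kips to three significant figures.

Per bolt r_n = 1.2 l_c t F_u ≤ 2.4 d t F_u; upper limit = 2.4 × 1 × 0.5 × 58 = 69.6 kips.
Edge bolt: l_c = 1.375 − 1.125/2 = 0.8125 in → 1.2 × 0.8125 × 0.5 × 58 = 28.27 → r_n = 28.27 kips.
Interior bolts: l_c = 3.375 − 1.125 = 2.25 in → 1.2 × 2.25 × 0.5 × 58 = 78.3 → r_n = 69.6 kips.
R_n = 1 × 28.27 + 1 × 69.6 = 97.88 kips.
Allowable strength R_n/Ω = 97.88 / 2 = 48.9 kips.

48.9 kips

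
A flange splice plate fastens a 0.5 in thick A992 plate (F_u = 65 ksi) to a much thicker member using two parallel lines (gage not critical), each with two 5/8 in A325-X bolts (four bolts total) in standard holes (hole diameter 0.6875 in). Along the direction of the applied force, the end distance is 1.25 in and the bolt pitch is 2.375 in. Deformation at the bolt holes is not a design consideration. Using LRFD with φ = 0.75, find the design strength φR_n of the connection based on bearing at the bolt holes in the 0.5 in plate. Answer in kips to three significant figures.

Per bolt r_n = 1.5 l_c t F_u ≤ 3.0 d t F_u; upper limit = 3.0 × 0.625 × 0.5 × 65 = 60.94 kips.
Edge bolt: l_c = 1.25 − 0.6875/2 = 0.9062 in → 1.5 × 0.9062 × 0.5 × 65 = 44.18 → r_n = 44.18 kips.
Interior bolts: l_c = 2.375 − 0.6875 = 1.688 in → 1.5 × 1.688 × 0.5 × 65 = 82.27 → r_n = 60.94 kips.
R_n = 2 × 44.18 + 2 × 60.94 = 210.2 kips.
Design strength φR_n = 0.75 × 210.2 = 158 kips.

158 kips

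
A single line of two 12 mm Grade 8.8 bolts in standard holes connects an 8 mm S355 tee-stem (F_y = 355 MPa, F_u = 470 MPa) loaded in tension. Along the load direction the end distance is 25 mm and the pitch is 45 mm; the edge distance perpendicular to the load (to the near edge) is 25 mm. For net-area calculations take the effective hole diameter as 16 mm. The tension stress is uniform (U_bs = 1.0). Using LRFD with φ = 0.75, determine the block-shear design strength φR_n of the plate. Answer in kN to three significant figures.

Shear plane L_v = 25 + 1·45 = 70 mm; A_gv = 70 × 8 = 560 mm².
A_nv = (70 − 1.5·16) × 8 = 368 mm².
A_nt = (25 − 0.5·16) × 8 = 136 mm².
0.6 F_u A_nv = 103.8 kN; 0.6 F_y A_gv = 119.3 kN → shear rupture governs the shear term.
R_n = 103.8 + 1.0 × 470 × 136 / 1000 = 167.7 kN.
Design strength φR_n = 0.75 × 167.7 = 126 kN.

126 kN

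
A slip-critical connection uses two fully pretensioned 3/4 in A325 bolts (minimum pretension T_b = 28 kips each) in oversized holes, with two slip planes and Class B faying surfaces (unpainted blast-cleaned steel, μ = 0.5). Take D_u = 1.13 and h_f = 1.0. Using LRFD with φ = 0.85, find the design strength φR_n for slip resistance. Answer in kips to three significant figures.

53.8 kips

R_n = μ · D_u · h_f · T_b · n_s · n_b = 0.5 × 1.13 × 1.0 × 28 × 2 × 2 = 63.28 kips.
Design strength φR_n = 0.85 × 63.28 = 53.8 kips.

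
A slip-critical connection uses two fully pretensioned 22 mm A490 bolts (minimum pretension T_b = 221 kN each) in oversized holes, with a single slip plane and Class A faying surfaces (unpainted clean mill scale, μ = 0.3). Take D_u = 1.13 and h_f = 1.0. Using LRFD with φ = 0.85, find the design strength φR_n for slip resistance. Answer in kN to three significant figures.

127 kN

R_n = μ · D_u · h_f · T_b · n_s · n_b = 0.3 × 1.13 × 1.0 × 221 × 1 × 2 = 149.8 kN.
Design strength φR_n = 0.85 × 149.8 = 127 kN.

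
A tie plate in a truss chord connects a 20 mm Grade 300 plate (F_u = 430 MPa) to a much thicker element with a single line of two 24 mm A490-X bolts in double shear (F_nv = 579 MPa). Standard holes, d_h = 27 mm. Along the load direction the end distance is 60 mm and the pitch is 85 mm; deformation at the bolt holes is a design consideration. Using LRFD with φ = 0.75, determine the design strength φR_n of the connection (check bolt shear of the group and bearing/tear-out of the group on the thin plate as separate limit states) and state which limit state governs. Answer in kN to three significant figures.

Bolt shear: A_b = π·24²/4 = 452.4 mm²; R_n = 579 × 452.4 × 2 × 2 / 1000 = 1048 kN → 0.75 × 1048 = 786 kN.
Bearing (1.2 l_c t F_u ≤ 2.4 d t F_u): upper limit = 2.4·24·20·430 / 1000 = 495.4 kN.
  Edge l_c = 60 − 27/2 = 46.5 → r_n = 479.9 kN; interior l_c = 85 − 27 = 58 → r_n = 495.4 kN.
  R_n,bearing = 1·479.9 + 1·495.4 = 975.2 kN → 0.75 × 975.2 = 731 kN.
Bearing governs: 731 kN.

731 kN (bearing governs)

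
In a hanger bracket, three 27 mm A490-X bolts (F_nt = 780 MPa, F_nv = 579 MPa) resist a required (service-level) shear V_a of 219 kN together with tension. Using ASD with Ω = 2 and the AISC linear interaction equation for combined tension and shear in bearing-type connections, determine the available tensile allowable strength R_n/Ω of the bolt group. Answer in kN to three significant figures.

576 kN

A_b = π·27²/4 = 572.6 mm²; f_rv = 219 × 1000 / (3 × 572.6) = 127.5 MPa.
F'_nt = 1.3 F_nt − (Ω F_nt / F_nv) f_rv = 1.3·780 − (2·780/579)·127.5 = 670.5 MPa, capped at F_nt → F'_nt = 670.5 MPa.
R_n = F'_nt · A_b · n = 670.5 × 572.6 × 3 / 1000 = 1152 kN.
Allowable strength R_n/Ω = 1152 / 2 = 576 kN.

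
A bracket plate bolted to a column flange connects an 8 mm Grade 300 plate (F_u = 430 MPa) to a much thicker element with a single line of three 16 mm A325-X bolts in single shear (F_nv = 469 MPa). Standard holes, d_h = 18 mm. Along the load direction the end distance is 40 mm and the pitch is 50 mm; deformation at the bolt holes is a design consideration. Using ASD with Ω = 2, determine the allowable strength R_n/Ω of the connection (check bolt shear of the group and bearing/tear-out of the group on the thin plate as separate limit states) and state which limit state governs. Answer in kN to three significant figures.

Bolt shear: A_b = π·16²/4 = 201.1 mm²; R_n = 469 × 201.1 × 3 × 1 / 1000 = 282.9 kN → 282.9 / 2 = 141 kN.
Bearing (1.2 l_c t F_u ≤ 2.4 d t F_u): upper limit = 2.4·16·8·430 / 1000 = 132.1 kN.
  Edge l_c = 40 − 18/2 = 31 → r_n = 128 kN; interior l_c = 50 − 18 = 32 → r_n = 132.1 kN.
  R_n,bearing = 1·128 + 2·132.1 = 392.2 kN → 392.2 / 2 = 196 kN.
Bolt shear governs: 141 kN.

141 kN (bolt shear governs)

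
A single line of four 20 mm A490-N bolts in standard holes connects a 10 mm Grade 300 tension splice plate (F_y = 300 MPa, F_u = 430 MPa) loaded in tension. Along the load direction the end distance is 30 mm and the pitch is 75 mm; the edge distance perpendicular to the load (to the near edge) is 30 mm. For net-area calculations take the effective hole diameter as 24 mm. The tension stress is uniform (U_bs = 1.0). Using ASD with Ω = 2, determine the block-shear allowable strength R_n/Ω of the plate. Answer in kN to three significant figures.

259 kN

Shear plane L_v = 30 + 3·75 = 255 mm; A_gv = 255 × 10 = 2550 mm².
A_nv = (255 − 3.5·24) × 10 = 1710 mm².
A_nt = (30 − 0.5·24) × 10 = 180 mm².
0.6 F_u A_nv = 441.2 kN; 0.6 F_y A_gv = 459 kN → shear rupture governs the shear term.
R_n = 441.2 + 1.0 × 430 × 180 / 1000 = 518.6 kN.
Allowable strength R_n/Ω = 518.6 / 2 = 259 kN.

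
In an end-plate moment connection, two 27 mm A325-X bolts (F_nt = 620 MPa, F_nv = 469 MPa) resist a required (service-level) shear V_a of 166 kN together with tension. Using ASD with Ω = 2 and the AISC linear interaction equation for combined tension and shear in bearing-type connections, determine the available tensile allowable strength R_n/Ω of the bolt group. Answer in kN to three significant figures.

A_b = π·27²/4 = 572.6 mm²; f_rv = 166 × 1000 / (2 × 572.6) = 145 MPa.
F'_nt = 1.3 F_nt − (Ω F_nt / F_nv) f_rv = 1.3·620 − (2·620/469)·145 = 422.7 MPa, capped at F_nt → F'_nt = 422.7 MPa.
R_n = F'_nt · A_b · n = 422.7 × 572.6 × 2 / 1000 = 484.1 kN.
Allowable strength R_n/Ω = 484.1 / 2 = 242 kN.

242 kN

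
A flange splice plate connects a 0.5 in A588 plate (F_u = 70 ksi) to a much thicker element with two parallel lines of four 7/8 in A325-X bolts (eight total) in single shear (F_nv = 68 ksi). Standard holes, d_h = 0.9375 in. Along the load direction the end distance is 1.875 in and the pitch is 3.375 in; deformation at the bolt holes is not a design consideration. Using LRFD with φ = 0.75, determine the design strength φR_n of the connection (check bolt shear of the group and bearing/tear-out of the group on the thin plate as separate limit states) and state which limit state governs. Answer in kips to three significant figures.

Bolt shear: A_b = π·0.875²/4 = 0.6013 in²; R_n = 68 × 0.6013 × 8 × 1 = 327.1 kips → 0.75 × 327.1 = 245 kips.
Bearing (1.5 l_c t F_u ≤ 3.0 d t F_u): upper limit = 3.0·0.875·0.5·70 = 91.88 kips.
  Edge l_c = 1.875 − 0.9375/2 = 1.406 → r_n = 73.83 kips; interior l_c = 3.375 − 0.9375 = 2.438 → r_n = 91.88 kips.
  R_n,bearing = 2·73.83 + 6·91.88 = 698.9 kips → 0.75 × 698.9 = 524 kips.
Bolt shear governs: 245 kips.

245 kips (bolt shear governs)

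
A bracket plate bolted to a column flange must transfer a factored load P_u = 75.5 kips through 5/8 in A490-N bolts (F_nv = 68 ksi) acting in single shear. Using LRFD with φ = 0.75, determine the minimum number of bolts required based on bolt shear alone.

A_b = π·0.625²/4 = 0.3068 in².
Per-bolt design strength φR_n = 0.75 × 68 × 0.3068 × 1 = 15.65 kips.
n ≥ 75.5 / 15.65 = 4.825 → use 5 bolts.

5 bolts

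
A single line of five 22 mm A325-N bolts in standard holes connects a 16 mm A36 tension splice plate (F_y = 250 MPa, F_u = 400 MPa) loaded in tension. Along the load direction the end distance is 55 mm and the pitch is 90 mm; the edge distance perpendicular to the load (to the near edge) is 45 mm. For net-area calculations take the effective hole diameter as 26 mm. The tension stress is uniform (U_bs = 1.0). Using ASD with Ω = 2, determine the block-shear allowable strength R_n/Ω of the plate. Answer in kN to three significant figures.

600 kN

Shear plane L_v = 55 + 4·90 = 415 mm; A_gv = 415 × 16 = 6640 mm².
A_nv = (415 − 4.5·26) × 16 = 4768 mm².
A_nt = (45 − 0.5·26) × 16 = 512 mm².
0.6 F_u A_nv = 1144 kN; 0.6 F_y A_gv = 996 kN → shear yielding governs the shear term.
R_n = 996 + 1.0 × 400 × 512 / 1000 = 1201 kN.
Allowable strength R_n/Ω = 1201 / 2 = 600 kN.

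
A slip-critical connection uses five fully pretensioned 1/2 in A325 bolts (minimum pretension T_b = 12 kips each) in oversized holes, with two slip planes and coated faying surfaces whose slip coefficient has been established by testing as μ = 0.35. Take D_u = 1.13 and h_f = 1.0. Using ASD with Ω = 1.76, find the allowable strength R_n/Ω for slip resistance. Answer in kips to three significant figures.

27 kips

R_n = μ · D_u · h_f · T_b · n_s · n_b = 0.35 × 1.13 × 1.0 × 12 × 2 × 5 = 47.46 kips.
Allowable strength R_n/Ω = 47.46 / 1.76 = 27 kips.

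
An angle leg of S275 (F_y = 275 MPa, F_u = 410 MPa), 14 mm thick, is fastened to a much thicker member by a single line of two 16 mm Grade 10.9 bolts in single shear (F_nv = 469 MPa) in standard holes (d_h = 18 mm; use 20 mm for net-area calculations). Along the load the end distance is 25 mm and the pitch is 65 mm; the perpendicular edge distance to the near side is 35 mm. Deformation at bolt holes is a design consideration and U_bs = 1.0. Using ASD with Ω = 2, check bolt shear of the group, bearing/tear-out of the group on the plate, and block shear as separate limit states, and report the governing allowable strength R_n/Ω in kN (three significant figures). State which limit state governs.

94.3 kN (bolt shear governs)

Bolt shear: A_b = π·16²/4 = 201.1 mm²; R_n = 469 × 201.1 × 2 × 1 / 1000 = 188.6 kN → 188.6 / 2 = 94.3 kN.
Bearing: edge l_c = 16, r_n = 110.2 kN; interior l_c = 47, r_n = 220.4 kN; R_n = 110.2 + 1·220.4 = 330.6 kN → 165 kN.
Block shear: A_gv = 1260, A_nv = 840, A_nt = 350 mm²; R_n = min(0.6F_uA_nv, 0.6F_yA_gv) + U_bs·F_u·A_nt = 350.1 kN → 175 kN.
Bolt shear governs: 94.3 kN.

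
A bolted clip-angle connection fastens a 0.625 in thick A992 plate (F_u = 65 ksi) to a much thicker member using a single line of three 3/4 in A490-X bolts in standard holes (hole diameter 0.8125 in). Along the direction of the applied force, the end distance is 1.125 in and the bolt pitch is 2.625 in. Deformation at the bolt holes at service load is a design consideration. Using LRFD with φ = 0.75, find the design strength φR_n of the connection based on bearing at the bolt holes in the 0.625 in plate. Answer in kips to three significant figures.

Per bolt r_n = 1.2 l_c t F_u ≤ 2.4 d t F_u; upper limit = 2.4 × 0.75 × 0.625 × 65 = 73.12 kips.
Edge bolt: l_c = 1.125 − 0.8125/2 = 0.7188 in → 1.2 × 0.7188 × 0.625 × 65 = 35.04 → r_n = 35.04 kips.
Interior bolts: l_c = 2.625 − 0.8125 = 1.812 in → 1.2 × 1.812 × 0.625 × 65 = 88.36 → r_n = 73.12 kips.
R_n = 1 × 35.04 + 2 × 73.12 = 181.3 kips.
Design strength φR_n = 0.75 × 181.3 = 136 kips.

136 kips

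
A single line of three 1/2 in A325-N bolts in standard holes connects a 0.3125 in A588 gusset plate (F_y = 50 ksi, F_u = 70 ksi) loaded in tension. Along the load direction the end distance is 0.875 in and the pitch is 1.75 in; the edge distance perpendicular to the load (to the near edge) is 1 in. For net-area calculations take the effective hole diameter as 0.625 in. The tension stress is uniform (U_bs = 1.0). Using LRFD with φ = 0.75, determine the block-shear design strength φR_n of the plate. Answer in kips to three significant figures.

Shear plane L_v = 0.875 + 2·1.75 = 4.375 in; A_gv = 4.375 × 0.3125 = 1.367 in².
A_nv = (4.375 − 2.5·0.625) × 0.3125 = 0.8789 in².
A_nt = (1 − 0.5·0.625) × 0.3125 = 0.2148 in².
0.6 F_u A_nv = 36.91 kips; 0.6 F_y A_gv = 41.02 kips → shear rupture governs the shear term.
R_n = 36.91 + 1.0 × 70 × 0.2148 = 51.95 kips.
Design strength φR_n = 0.75 × 51.95 = 39 kips.

39 kips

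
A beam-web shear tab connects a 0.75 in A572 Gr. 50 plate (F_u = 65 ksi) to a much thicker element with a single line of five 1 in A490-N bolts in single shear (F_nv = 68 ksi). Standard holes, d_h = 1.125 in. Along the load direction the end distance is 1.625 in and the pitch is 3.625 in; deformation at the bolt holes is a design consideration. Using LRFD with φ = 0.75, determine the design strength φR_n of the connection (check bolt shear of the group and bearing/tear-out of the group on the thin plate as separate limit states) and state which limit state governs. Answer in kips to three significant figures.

200 kips (bolt shear governs)

Bolt shear: A_b = π·1²/4 = 0.7854 in²; R_n = 68 × 0.7854 × 5 × 1 = 267 kips → 0.75 × 267 = 200 kips.
Bearing (1.2 l_c t F_u ≤ 2.4 d t F_u): upper limit = 2.4·1·0.75·65 = 117 kips.
  Edge l_c = 1.625 − 1.125/2 = 1.062 → r_n = 62.16 kips; interior l_c = 3.625 − 1.125 = 2.5 → r_n = 117 kips.
  R_n,bearing = 1·62.16 + 4·117 = 530.2 kips → 0.75 × 530.2 = 398 kips.
Bolt shear governs: 200 kips.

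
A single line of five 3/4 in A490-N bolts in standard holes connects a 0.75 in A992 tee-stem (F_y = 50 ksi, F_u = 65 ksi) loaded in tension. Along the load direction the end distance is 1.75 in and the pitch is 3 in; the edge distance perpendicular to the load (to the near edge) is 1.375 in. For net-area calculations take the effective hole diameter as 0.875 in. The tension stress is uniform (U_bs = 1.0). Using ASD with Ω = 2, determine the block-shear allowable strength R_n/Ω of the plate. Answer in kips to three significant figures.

Shear plane L_v = 1.75 + 4·3 = 13.75 in; A_gv = 13.75 × 0.75 = 10.31 in².
A_nv = (13.75 − 4.5·0.875) × 0.75 = 7.359 in².
A_nt = (1.375 − 0.5·0.875) × 0.75 = 0.7031 in².
0.6 F_u A_nv = 287 kips; 0.6 F_y A_gv = 309.4 kips → shear rupture governs the shear term.
R_n = 287 + 1.0 × 65 × 0.7031 = 332.7 kips.
Allowable strength R_n/Ω = 332.7 / 2 = 166 kips.

166 kips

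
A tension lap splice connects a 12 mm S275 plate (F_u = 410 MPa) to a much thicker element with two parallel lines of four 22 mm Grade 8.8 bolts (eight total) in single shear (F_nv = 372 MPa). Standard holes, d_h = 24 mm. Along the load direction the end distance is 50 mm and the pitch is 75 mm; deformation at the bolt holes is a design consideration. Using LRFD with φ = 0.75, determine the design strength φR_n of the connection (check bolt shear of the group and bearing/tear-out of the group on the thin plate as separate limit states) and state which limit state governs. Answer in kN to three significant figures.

Bolt shear: A_b = π·22²/4 = 380.1 mm²; R_n = 372 × 380.1 × 8 × 1 / 1000 = 1131 kN → 0.75 × 1131 = 848 kN.
Bearing (1.2 l_c t F_u ≤ 2.4 d t F_u): upper limit = 2.4·22·12·410 / 1000 = 259.8 kN.
  Edge l_c = 50 − 24/2 = 38 → r_n = 224.4 kN; interior l_c = 75 − 24 = 51 → r_n = 259.8 kN.
  R_n,bearing = 2·224.4 + 6·259.8 = 2007 kN → 0.75 × 2007 = 1510 kN.
Bolt shear governs: 848 kN.

848 kN (bolt shear governs)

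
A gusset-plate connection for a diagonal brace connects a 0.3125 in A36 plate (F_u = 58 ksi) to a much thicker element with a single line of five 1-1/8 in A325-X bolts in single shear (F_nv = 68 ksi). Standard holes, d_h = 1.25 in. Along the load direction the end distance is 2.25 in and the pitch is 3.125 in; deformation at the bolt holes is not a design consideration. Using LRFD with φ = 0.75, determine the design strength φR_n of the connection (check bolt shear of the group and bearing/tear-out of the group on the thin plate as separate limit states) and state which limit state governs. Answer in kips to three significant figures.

186 kips (bearing governs)

Bolt shear: A_b = π·1.125²/4 = 0.994 in²; R_n = 68 × 0.994 × 5 × 1 = 338 kips → 0.75 × 338 = 253 kips.
Bearing (1.5 l_c t F_u ≤ 3.0 d t F_u): upper limit = 3.0·1.125·0.3125·58 = 61.17 kips.
  Edge l_c = 2.25 − 1.25/2 = 1.625 → r_n = 44.18 kips; interior l_c = 3.125 − 1.25 = 1.875 → r_n = 50.98 kips.
  R_n,bearing = 1·44.18 + 4·50.98 = 248.1 kips → 0.75 × 248.1 = 186 kips.
Bearing governs: 186 kips.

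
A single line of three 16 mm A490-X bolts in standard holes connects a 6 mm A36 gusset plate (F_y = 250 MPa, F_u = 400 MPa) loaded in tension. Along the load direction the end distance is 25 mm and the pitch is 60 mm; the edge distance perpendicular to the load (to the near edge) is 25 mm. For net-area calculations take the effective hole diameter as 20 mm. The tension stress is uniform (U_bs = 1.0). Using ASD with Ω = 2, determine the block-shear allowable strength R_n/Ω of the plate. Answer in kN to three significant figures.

83.2 kN

Shear plane L_v = 25 + 2·60 = 145 mm; A_gv = 145 × 6 = 870 mm².
A_nv = (145 − 2.5·20) × 6 = 570 mm².
A_nt = (25 − 0.5·20) × 6 = 90 mm².
0.6 F_u A_nv = 136.8 kN; 0.6 F_y A_gv = 130.5 kN → shear yielding governs the shear term.
R_n = 130.5 + 1.0 × 400 × 90 / 1000 = 166.5 kN.
Allowable strength R_n/Ω = 166.5 / 2 = 83.2 kN.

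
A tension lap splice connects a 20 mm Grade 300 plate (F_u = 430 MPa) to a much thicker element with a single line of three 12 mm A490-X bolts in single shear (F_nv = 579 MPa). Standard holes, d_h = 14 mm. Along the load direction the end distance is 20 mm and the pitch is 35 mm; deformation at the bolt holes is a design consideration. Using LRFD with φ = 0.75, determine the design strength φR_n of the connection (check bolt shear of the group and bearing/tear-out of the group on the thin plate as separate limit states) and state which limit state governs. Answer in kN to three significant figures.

Bolt shear: A_b = π·12²/4 = 113.1 mm²; R_n = 579 × 113.1 × 3 × 1 / 1000 = 196.5 kN → 0.75 × 196.5 = 147 kN.
Bearing (1.2 l_c t F_u ≤ 2.4 d t F_u): upper limit = 2.4·12·20·430 / 1000 = 247.7 kN.
  Edge l_c = 20 − 14/2 = 13 → r_n = 134.2 kN; interior l_c = 35 − 14 = 21 → r_n = 216.7 kN.
  R_n,bearing = 1·134.2 + 2·216.7 = 567.6 kN → 0.75 × 567.6 = 426 kN.
Bolt shear governs: 147 kN.

147 kN (bolt shear governs)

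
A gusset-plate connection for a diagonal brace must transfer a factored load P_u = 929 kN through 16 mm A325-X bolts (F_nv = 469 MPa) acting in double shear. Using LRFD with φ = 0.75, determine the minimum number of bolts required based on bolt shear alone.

A_b = π·16²/4 = 201.1 mm².
Per-bolt design strength φR_n = 0.75 × 469 × 201.1 × 2 / 1000 = 141.4 kN.
n ≥ 929 / 141.4 = 6.568 → use 7 bolts.

7 bolts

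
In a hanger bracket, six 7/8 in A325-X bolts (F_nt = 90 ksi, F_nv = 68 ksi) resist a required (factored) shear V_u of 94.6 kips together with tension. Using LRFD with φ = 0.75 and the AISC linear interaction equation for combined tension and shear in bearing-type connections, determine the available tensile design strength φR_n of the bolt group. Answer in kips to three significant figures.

191 kips

A_b = π·0.875²/4 = 0.6013 in²; f_rv = 94.6 / (6 × 0.6013) = 26.22 ksi.
F'_nt = 1.3 F_nt − (F_nt / φF_nv) f_rv = 1.3·90 − (90/(0.75·68))·26.22 = 70.73 ksi, capped at F_nt → F'_nt = 70.73 ksi.
R_n = F'_nt · A_b · n = 70.73 × 0.6013 × 6 = 255.2 kips.
Design strength φR_n = 0.75 × 255.2 = 191 kips.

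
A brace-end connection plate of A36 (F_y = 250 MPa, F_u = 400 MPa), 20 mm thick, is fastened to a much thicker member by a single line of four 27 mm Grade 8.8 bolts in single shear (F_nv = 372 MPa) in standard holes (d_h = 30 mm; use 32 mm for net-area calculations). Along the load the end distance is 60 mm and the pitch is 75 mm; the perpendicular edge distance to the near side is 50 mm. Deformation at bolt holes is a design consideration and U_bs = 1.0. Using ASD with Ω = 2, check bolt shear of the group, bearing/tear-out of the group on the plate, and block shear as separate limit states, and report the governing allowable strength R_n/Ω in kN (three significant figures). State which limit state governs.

Bolt shear: A_b = π·27²/4 = 572.6 mm²; R_n = 372 × 572.6 × 4 × 1 / 1000 = 852 kN → 852 / 2 = 426 kN.
Bearing: edge l_c = 45, r_n = 432 kN; interior l_c = 45, r_n = 432 kN; R_n = 432 + 3·432 = 1728 kN → 864 kN.
Block shear: A_gv = 5700, A_nv = 3460, A_nt = 680 mm²; R_n = min(0.6F_uA_nv, 0.6F_yA_gv) + U_bs·F_u·A_nt = 1102 kN → 551 kN.
Bolt shear governs: 426 kN.

426 kN (bolt shear governs)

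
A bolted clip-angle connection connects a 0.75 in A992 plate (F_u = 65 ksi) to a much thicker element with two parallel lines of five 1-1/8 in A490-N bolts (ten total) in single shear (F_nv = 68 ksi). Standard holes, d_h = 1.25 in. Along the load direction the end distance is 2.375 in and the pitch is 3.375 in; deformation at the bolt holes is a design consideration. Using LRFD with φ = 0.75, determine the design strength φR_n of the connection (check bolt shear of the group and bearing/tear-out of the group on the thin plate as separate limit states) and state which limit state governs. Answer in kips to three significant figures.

507 kips (bolt shear governs)

Bolt shear: A_b = π·1.125²/4 = 0.994 in²; R_n = 68 × 0.994 × 10 × 1 = 675.9 kips → 0.75 × 675.9 = 507 kips.
Bearing (1.2 l_c t F_u ≤ 2.4 d t F_u): upper limit = 2.4·1.125·0.75·65 = 131.6 kips.
  Edge l_c = 2.375 − 1.25/2 = 1.75 → r_n = 102.4 kips; interior l_c = 3.375 − 1.25 = 2.125 → r_n = 124.3 kips.
  R_n,bearing = 2·102.4 + 8·124.3 = 1199 kips → 0.75 × 1199 = 899 kips.
Bolt shear governs: 507 kips.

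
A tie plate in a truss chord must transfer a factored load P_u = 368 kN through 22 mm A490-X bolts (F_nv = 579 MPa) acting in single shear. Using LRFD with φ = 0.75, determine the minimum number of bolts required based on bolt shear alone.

A_b = π·22²/4 = 380.1 mm².
Per-bolt design strength φR_n = 0.75 × 579 × 380.1 × 1 / 1000 = 165.1 kN.
n ≥ 368 / 165.1 = 2.229 → use 3 bolts.

3 bolts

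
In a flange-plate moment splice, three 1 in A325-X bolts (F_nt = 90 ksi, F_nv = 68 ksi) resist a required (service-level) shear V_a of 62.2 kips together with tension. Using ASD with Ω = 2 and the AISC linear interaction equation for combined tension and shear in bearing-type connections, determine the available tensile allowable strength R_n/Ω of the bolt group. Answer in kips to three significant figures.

A_b = π·1²/4 = 0.7854 in²; f_rv = 62.2 / (3 × 0.7854) = 26.4 ksi.
F'_nt = 1.3 F_nt − (Ω F_nt / F_nv) f_rv = 1.3·90 − (2·90/68)·26.4 = 47.12 ksi, capped at F_nt → F'_nt = 47.12 ksi.
R_n = F'_nt · A_b · n = 47.12 × 0.7854 × 3 = 111 kips.
Allowable strength R_n/Ω = 111 / 2 = 55.5 kips.

55.5 kips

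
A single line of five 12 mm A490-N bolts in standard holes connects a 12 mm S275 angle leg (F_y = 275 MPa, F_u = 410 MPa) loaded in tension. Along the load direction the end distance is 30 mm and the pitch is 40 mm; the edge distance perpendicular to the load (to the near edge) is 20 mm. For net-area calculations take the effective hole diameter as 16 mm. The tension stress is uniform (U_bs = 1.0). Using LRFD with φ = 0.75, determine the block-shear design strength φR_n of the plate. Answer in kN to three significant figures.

306 kN

Shear plane L_v = 30 + 4·40 = 190 mm; A_gv = 190 × 12 = 2280 mm².
A_nv = (190 − 4.5·16) × 12 = 1416 mm².
A_nt = (20 − 0.5·16) × 12 = 144 mm².
0.6 F_u A_nv = 348.3 kN; 0.6 F_y A_gv = 376.2 kN → shear rupture governs the shear term.
R_n = 348.3 + 1.0 × 410 × 144 / 1000 = 407.4 kN.
Design strength φR_n = 0.75 × 407.4 = 306 kN.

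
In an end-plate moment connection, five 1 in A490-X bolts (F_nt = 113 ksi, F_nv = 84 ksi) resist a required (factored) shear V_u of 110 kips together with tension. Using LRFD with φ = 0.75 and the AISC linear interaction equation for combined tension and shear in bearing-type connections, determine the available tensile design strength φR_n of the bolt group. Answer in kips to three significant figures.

A_b = π·1²/4 = 0.7854 in²; f_rv = 110 / (5 × 0.7854) = 28.01 ksi.
F'_nt = 1.3 F_nt − (F_nt / φF_nv) f_rv = 1.3·113 − (113/(0.75·84))·28.01 = 96.66 ksi, capped at F_nt → F'_nt = 96.66 ksi.
R_n = F'_nt · A_b · n = 96.66 × 0.7854 × 5 = 379.6 kips.
Design strength φR_n = 0.75 × 379.6 = 285 kips.

285 kips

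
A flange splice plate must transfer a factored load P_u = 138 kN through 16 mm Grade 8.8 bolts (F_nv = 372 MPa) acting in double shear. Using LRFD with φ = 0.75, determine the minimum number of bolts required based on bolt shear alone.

A_b = π·16²/4 = 201.1 mm².
Per-bolt design strength φR_n = 0.75 × 372 × 201.1 × 2 / 1000 = 112.2 kN.
n ≥ 138 / 112.2 = 1.23 → use 2 bolts.

2 bolts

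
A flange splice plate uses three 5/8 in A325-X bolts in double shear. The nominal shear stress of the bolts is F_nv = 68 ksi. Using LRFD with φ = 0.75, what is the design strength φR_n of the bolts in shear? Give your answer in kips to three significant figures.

A_b = π × 0.625² / 4 = 0.3068 in².
R_n = F_nv · A_b · n · n_s = 68 × 0.3068 × 3 × 2 = 125.2 kips.
Design strength φR_n = 0.75 × 125.2 = 93.9 kips.

93.9 kips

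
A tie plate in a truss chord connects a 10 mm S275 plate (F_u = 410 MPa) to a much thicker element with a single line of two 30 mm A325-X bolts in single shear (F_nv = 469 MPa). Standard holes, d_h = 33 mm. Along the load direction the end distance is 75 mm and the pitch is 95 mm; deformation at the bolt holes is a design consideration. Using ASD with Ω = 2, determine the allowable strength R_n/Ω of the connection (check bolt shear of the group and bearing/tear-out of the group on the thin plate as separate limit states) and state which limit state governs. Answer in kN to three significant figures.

292 kN (bearing governs)

Bolt shear: A_b = π·30²/4 = 706.9 mm²; R_n = 469 × 706.9 × 2 × 1 / 1000 = 663 kN → 663 / 2 = 332 kN.
Bearing (1.2 l_c t F_u ≤ 2.4 d t F_u): upper limit = 2.4·30·10·410 / 1000 = 295.2 kN.
  Edge l_c = 75 − 33/2 = 58.5 → r_n = 287.8 kN; interior l_c = 95 − 33 = 62 → r_n = 295.2 kN.
  R_n,bearing = 1·287.8 + 1·295.2 = 583 kN → 583 / 2 = 292 kN.
Bearing governs: 292 kN.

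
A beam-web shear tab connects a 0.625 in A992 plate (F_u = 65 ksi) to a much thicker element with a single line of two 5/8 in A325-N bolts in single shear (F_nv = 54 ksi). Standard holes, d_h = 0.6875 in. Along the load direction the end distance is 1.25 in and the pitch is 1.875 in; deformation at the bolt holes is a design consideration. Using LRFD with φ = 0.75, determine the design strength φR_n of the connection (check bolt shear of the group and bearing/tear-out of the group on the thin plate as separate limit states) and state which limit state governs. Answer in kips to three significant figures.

24.9 kips (bolt shear governs)

Bolt shear: A_b = π·0.625²/4 = 0.3068 in²; R_n = 54 × 0.3068 × 2 × 1 = 33.13 kips → 0.75 × 33.13 = 24.9 kips.
Bearing (1.2 l_c t F_u ≤ 2.4 d t F_u): upper limit = 2.4·0.625·0.625·65 = 60.94 kips.
  Edge l_c = 1.25 − 0.6875/2 = 0.9062 → r_n = 44.18 kips; interior l_c = 1.875 − 0.6875 = 1.188 → r_n = 57.89 kips.
  R_n,bearing = 1·44.18 + 1·57.89 = 102.1 kips → 0.75 × 102.1 = 76.6 kips.
Bolt shear governs: 24.9 kips.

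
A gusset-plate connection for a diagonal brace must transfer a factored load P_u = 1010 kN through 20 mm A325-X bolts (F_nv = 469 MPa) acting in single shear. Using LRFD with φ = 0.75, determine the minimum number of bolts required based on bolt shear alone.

10 bolts

A_b = π·20²/4 = 314.2 mm².
Per-bolt design strength φR_n = 0.75 × 469 × 314.2 × 1 / 1000 = 110.5 kN.
n ≥ 1010 / 110.5 = 9.14 → use 10 bolts.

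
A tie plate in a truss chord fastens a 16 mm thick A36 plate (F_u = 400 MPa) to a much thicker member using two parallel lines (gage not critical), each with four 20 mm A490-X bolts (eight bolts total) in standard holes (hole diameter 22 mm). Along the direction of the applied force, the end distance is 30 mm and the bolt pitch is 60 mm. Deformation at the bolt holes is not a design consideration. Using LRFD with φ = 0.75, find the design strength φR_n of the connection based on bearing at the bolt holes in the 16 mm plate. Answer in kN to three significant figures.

1920 kN

Per bolt r_n = 1.5 l_c t F_u ≤ 3.0 d t F_u; upper limit = 3.0 × 20 × 16 × 400 / 1000 = 384 kN.
Edge bolt: l_c = 30 − 22/2 = 19 mm → 1.5 × 19 × 16 × 400 / 1000 = 182.4 → r_n = 182.4 kN.
Interior bolts: l_c = 60 − 22 = 38 mm → 1.5 × 38 × 16 × 400 / 1000 = 364.8 → r_n = 364.8 kN.
R_n = 2 × 182.4 + 6 × 364.8 = 2554 kN.
Design strength φR_n = 0.75 × 2554 = 1920 kN.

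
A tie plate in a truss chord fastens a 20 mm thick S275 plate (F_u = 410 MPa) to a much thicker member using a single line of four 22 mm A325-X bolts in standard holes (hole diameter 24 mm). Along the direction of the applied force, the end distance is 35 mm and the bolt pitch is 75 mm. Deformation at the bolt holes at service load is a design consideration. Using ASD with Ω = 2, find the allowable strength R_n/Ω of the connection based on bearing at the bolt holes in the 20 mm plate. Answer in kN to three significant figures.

763 kN

Per bolt r_n = 1.2 l_c t F_u ≤ 2.4 d t F_u; upper limit = 2.4 × 22 × 20 × 410 / 1000 = 433 kN.
Edge bolt: l_c = 35 − 24/2 = 23 mm → 1.2 × 23 × 20 × 410 / 1000 = 226.3 → r_n = 226.3 kN.
Interior bolts: l_c = 75 − 24 = 51 mm → 1.2 × 51 × 20 × 410 / 1000 = 501.8 → r_n = 433 kN.
R_n = 1 × 226.3 + 3 × 433 = 1525 kN.
Allowable strength R_n/Ω = 1525 / 2 = 763 kN.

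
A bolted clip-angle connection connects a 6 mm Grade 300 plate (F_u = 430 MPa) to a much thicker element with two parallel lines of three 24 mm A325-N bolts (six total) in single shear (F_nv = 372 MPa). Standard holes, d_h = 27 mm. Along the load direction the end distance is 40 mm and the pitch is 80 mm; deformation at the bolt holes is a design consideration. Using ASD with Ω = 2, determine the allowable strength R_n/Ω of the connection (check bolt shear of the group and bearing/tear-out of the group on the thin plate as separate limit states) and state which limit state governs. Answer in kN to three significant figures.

379 kN (bearing governs)

Bolt shear: A_b = π·24²/4 = 452.4 mm²; R_n = 372 × 452.4 × 6 × 1 / 1000 = 1010 kN → 1010 / 2 = 505 kN.
Bearing (1.2 l_c t F_u ≤ 2.4 d t F_u): upper limit = 2.4·24·6·430 / 1000 = 148.6 kN.
  Edge l_c = 40 − 27/2 = 26.5 → r_n = 82.04 kN; interior l_c = 80 − 27 = 53 → r_n = 148.6 kN.
  R_n,bearing = 2·82.04 + 4·148.6 = 758.5 kN → 758.5 / 2 = 379 kN.
Bearing governs: 379 kN.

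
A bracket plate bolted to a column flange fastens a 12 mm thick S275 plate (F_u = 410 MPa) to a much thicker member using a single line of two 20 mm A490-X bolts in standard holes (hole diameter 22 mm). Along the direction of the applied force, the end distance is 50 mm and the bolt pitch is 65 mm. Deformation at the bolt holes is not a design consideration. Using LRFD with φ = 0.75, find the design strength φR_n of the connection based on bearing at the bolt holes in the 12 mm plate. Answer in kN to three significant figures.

Per bolt r_n = 1.5 l_c t F_u ≤ 3.0 d t F_u; upper limit = 3.0 × 20 × 12 × 410 / 1000 = 295.2 kN.
Edge bolt: l_c = 50 − 22/2 = 39 mm → 1.5 × 39 × 12 × 410 / 1000 = 287.8 → r_n = 287.8 kN.
Interior bolts: l_c = 65 − 22 = 43 mm → 1.5 × 43 × 12 × 410 / 1000 = 317.3 → r_n = 295.2 kN.
R_n = 1 × 287.8 + 1 × 295.2 = 583 kN.
Design strength φR_n = 0.75 × 583 = 437 kN.

437 kN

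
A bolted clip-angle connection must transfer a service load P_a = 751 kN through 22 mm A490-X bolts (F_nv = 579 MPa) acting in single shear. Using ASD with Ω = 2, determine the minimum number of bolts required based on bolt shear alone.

7 bolts

A_b = π·22²/4 = 380.1 mm².
Per-bolt allowable strength R_n/Ω = 579 × 380.1 × 1 / 1000 / 2 = 110 kN.
n ≥ 751 / 110 = 6.824 → use 7 bolts.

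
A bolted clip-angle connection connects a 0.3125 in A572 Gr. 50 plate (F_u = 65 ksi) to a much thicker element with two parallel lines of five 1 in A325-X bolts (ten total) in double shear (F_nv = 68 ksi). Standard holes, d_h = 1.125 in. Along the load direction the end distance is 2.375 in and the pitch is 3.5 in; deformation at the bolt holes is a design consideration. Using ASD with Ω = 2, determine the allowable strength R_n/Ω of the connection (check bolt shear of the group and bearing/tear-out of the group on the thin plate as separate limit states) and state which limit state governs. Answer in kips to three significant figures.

239 kips (bearing governs)

Bolt shear: A_b = π·1²/4 = 0.7854 in²; R_n = 68 × 0.7854 × 10 × 2 = 1068 kips → 1068 / 2 = 534 kips.
Bearing (1.2 l_c t F_u ≤ 2.4 d t F_u): upper limit = 2.4·1·0.3125·65 = 48.75 kips.
  Edge l_c = 2.375 − 1.125/2 = 1.812 → r_n = 44.18 kips; interior l_c = 3.5 − 1.125 = 2.375 → r_n = 48.75 kips.
  R_n,bearing = 2·44.18 + 8·48.75 = 478.4 kips → 478.4 / 2 = 239 kips.
Bearing governs: 239 kips.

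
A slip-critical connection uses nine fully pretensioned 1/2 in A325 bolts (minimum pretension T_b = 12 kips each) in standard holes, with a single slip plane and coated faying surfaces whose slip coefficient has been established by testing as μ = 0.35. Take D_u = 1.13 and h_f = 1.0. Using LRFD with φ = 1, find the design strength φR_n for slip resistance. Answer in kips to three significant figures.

R_n = μ · D_u · h_f · T_b · n_s · n_b = 0.35 × 1.13 × 1.0 × 12 × 1 × 9 = 42.71 kips.
Design strength φR_n = 1 × 42.71 = 42.7 kips.

42.7 kips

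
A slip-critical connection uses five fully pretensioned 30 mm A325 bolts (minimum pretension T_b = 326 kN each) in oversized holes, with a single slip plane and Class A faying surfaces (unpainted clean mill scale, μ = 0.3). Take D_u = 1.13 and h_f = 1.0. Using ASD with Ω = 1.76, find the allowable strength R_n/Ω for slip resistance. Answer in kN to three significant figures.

314 kN

R_n = μ · D_u · h_f · T_b · n_s · n_b = 0.3 × 1.13 × 1.0 × 326 × 1 × 5 = 552.6 kN.
Allowable strength R_n/Ω = 552.6 / 1.76 = 314 kN.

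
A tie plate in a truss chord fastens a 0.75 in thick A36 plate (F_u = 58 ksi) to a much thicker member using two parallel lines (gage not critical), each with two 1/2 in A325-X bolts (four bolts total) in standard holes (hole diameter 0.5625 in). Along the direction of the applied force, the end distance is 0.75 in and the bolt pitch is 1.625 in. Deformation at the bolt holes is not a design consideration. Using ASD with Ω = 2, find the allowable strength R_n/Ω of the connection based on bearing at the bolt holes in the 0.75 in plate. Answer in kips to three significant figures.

95.8 kips

Per bolt r_n = 1.5 l_c t F_u ≤ 3.0 d t F_u; upper limit = 3.0 × 0.5 × 0.75 × 58 = 65.25 kips.
Edge bolt: l_c = 0.75 − 0.5625/2 = 0.4688 in → 1.5 × 0.4688 × 0.75 × 58 = 30.59 → r_n = 30.59 kips.
Interior bolts: l_c = 1.625 − 0.5625 = 1.062 in → 1.5 × 1.062 × 0.75 × 58 = 69.33 → r_n = 65.25 kips.
R_n = 2 × 30.59 + 2 × 65.25 = 191.7 kips.
Allowable strength R_n/Ω = 191.7 / 2 = 95.8 kips.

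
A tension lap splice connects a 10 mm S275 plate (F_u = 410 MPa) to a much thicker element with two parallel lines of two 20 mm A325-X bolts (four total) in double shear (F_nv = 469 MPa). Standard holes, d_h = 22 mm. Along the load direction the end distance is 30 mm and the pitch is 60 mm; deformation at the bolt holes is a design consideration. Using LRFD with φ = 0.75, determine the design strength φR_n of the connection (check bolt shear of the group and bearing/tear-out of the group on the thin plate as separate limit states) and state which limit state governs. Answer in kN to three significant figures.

Bolt shear: A_b = π·20²/4 = 314.2 mm²; R_n = 469 × 314.2 × 4 × 2 / 1000 = 1179 kN → 0.75 × 1179 = 884 kN.
Bearing (1.2 l_c t F_u ≤ 2.4 d t F_u): upper limit = 2.4·20·10·410 / 1000 = 196.8 kN.
  Edge l_c = 30 − 22/2 = 19 → r_n = 93.48 kN; interior l_c = 60 − 22 = 38 → r_n = 187 kN.
  R_n,bearing = 2·93.48 + 2·187 = 560.9 kN → 0.75 × 560.9 = 421 kN.
Bearing governs: 421 kN.

421 kN (bearing governs)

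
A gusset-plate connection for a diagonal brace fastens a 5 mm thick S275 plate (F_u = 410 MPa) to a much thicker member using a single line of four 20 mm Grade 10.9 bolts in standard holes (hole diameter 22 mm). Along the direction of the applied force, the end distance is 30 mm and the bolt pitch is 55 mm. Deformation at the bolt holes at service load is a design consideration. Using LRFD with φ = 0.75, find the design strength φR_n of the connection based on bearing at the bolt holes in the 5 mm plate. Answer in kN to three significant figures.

218 kN

Per bolt r_n = 1.2 l_c t F_u ≤ 2.4 d t F_u; upper limit = 2.4 × 20 × 5 × 410 / 1000 = 98.4 kN.
Edge bolt: l_c = 30 − 22/2 = 19 mm → 1.2 × 19 × 5 × 410 / 1000 = 46.74 → r_n = 46.74 kN.
Interior bolts: l_c = 55 − 22 = 33 mm → 1.2 × 33 × 5 × 410 / 1000 = 81.18 → r_n = 81.18 kN.
R_n = 1 × 46.74 + 3 × 81.18 = 290.3 kN.
Design strength φR_n = 0.75 × 290.3 = 218 kN.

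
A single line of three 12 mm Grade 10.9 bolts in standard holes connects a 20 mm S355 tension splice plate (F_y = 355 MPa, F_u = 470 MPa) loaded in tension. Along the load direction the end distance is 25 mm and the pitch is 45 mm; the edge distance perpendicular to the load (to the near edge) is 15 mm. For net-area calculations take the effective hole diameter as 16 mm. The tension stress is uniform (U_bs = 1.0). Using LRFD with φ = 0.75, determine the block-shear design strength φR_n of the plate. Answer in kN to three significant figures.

Shear plane L_v = 25 + 2·45 = 115 mm; A_gv = 115 × 20 = 2300 mm².
A_nv = (115 − 2.5·16) × 20 = 1500 mm².
A_nt = (15 − 0.5·16) × 20 = 140 mm².
0.6 F_u A_nv = 423 kN; 0.6 F_y A_gv = 489.9 kN → shear rupture governs the shear term.
R_n = 423 + 1.0 × 470 × 140 / 1000 = 488.8 kN.
Design strength φR_n = 0.75 × 488.8 = 367 kN.

367 kN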